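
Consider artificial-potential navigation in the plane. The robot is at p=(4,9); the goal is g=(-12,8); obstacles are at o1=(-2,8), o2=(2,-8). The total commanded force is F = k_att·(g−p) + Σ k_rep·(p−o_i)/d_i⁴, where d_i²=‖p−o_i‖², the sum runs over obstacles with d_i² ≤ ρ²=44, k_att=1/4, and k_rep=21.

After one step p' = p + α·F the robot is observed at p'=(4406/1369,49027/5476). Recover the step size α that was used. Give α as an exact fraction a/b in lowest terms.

F_att = 1/4·(g−p) = 1/4·(-16,-1) = (-4.0000,-0.2500)
o1: d²=37 ≤ ρ²=44; F_rep = 21·(6,1)/37² = (0.0920,0.0153)
o2: d²=293 > ρ²=44 → inactive
F = F_att + ΣF_rep = (-3.9080,-0.2347)
Δp = p'−p = (-0.7816,-0.0469); α = Δx/Fx = (-1070/1369) / (-5350/1369) = 1/5
check: Δy/Fy = (-257/5476) / (-1285/5476) = 1/5 ✓

α = 1/5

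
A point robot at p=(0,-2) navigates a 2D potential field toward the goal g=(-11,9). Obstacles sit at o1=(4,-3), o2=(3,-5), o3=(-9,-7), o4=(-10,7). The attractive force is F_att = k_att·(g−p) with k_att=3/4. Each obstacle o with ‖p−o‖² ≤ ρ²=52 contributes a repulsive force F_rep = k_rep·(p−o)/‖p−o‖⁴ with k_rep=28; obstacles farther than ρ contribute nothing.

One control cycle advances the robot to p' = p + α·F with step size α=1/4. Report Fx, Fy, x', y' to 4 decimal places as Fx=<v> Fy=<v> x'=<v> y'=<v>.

Fx=-8.8968 Fy=8.6061 x'=-2.2242 y'=0.1515

F_att = 3/4·(g−p) = 3/4·(-11,11) = (-8.2500,8.2500)
o1: d²=17 ≤ ρ²=52; F_rep = 28·(-4,1)/17² = (-0.3875,0.0969)
o2: d²=18 ≤ ρ²=52; F_rep = 28·(-3,3)/18² = (-0.2593,0.2593)
o3: d²=106 > ρ²=52 → inactive
o4: d²=181 > ρ²=52 → inactive
F = F_att + ΣF_rep = (-8.8968,8.6061)
p' = p + 1/4·F = (-2.2242,0.1515)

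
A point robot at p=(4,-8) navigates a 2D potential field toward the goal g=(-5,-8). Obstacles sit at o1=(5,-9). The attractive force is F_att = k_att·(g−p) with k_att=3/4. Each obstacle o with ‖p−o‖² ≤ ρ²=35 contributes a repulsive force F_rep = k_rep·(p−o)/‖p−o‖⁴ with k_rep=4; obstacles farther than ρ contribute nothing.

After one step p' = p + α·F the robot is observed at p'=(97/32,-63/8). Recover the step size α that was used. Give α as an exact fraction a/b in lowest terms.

F_att = 3/4·(g−p) = 3/4·(-9,0) = (-6.7500,0.0000)
o1: d²=2 ≤ ρ²=35; F_rep = 4·(-1,1)/2² = (-1.0000,1.0000)
F = F_att + ΣF_rep = (-7.7500,1.0000)
Δp = p'−p = (-0.9688,0.1250); α = Δx/Fx = (-31/32) / (-31/4) = 1/8
check: Δy/Fy = (1/8) / (1) = 1/8 ✓

α = 1/8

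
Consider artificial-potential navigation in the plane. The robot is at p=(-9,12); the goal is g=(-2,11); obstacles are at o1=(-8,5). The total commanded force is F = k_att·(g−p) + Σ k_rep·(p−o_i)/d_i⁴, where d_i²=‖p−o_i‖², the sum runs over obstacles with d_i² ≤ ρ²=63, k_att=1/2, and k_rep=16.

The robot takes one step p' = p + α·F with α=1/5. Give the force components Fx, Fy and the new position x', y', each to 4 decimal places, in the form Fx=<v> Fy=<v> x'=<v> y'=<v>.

Fx=3.4936 Fy=-0.4552 x'=-8.3013 y'=11.9090

F_att = 1/2·(g−p) = 1/2·(7,-1) = (3.5000,-0.5000)
o1: d²=50 ≤ ρ²=63; F_rep = 16·(-1,7)/50² = (-0.0064,0.0448)
F = F_att + ΣF_rep = (3.4936,-0.4552)
p' = p + 1/5·F = (-8.3013,11.9090)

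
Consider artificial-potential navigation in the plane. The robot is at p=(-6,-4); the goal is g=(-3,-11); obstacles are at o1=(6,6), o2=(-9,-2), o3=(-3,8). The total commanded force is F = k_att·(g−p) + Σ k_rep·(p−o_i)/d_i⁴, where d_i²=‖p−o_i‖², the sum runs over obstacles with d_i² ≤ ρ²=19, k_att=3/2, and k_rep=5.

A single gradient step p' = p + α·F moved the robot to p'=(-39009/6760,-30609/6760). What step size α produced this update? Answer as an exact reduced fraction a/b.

F_att = 3/2·(g−p) = 3/2·(3,-7) = (4.5000,-10.5000)
o1: d²=244 > ρ²=19 → inactive
o2: d²=13 ≤ ρ²=19; F_rep = 5·(3,-2)/13² = (0.0888,-0.0592)
o3: d²=153 > ρ²=19 → inactive
F = F_att + ΣF_rep = (4.5888,-10.5592)
Δp = p'−p = (0.2294,-0.5280); α = Δx/Fx = (1551/6760) / (1551/338) = 1/20
check: Δy/Fy = (-3569/6760) / (-3569/338) = 1/20 ✓

α = 1/20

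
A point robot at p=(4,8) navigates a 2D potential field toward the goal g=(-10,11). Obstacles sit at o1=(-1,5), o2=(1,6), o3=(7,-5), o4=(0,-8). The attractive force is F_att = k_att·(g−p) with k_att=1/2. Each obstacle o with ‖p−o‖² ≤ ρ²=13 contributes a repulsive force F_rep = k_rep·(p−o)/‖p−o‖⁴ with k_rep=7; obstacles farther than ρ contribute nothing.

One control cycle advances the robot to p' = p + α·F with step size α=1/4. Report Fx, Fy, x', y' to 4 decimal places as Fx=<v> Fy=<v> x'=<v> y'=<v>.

F_att = 1/2·(g−p) = 1/2·(-14,3) = (-7.0000,1.5000)
o1: d²=34 > ρ²=13 → inactive
o2: d²=13 ≤ ρ²=13; F_rep = 7·(3,2)/13² = (0.1243,0.0828)
o3: d²=178 > ρ²=13 → inactive
o4: d²=272 > ρ²=13 → inactive
F = F_att + ΣF_rep = (-6.8757,1.5828)
p' = p + 1/4·F = (2.2811,8.3957)

Fx=-6.8757 Fy=1.5828 x'=2.2811 y'=8.3957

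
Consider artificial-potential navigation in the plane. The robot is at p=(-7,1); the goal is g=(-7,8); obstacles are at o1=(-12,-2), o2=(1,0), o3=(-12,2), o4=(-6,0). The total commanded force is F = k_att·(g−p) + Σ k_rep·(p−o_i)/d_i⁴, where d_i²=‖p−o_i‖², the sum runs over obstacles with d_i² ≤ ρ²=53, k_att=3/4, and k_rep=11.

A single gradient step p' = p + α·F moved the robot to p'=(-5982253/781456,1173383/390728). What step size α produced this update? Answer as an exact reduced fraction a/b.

α = 1/4

F_att = 3/4·(g−p) = 3/4·(0,7) = (0.0000,5.2500)
o1: d²=34 ≤ ρ²=53; F_rep = 11·(5,3)/34² = (0.0476,0.0285)
o2: d²=65 > ρ²=53 → inactive
o3: d²=26 ≤ ρ²=53; F_rep = 11·(5,-1)/26² = (0.0814,-0.0163)
o4: d²=2 ≤ ρ²=53; F_rep = 11·(-1,1)/2² = (-2.7500,2.7500)
F = F_att + ΣF_rep = (-2.6211,8.0123)
Δp = p'−p = (-0.6553,2.0031); α = Δx/Fx = (-512061/781456) / (-512061/195364) = 1/4
check: Δy/Fy = (782655/390728) / (782655/97682) = 1/4 ✓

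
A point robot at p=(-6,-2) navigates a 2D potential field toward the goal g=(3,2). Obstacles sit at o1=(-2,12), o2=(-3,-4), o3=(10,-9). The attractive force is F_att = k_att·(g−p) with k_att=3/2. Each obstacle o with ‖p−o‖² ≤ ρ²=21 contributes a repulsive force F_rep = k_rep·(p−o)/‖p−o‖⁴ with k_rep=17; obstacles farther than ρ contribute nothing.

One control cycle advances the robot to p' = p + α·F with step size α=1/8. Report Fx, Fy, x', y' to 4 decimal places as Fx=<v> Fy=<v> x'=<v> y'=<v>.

F_att = 3/2·(g−p) = 3/2·(9,4) = (13.5000,6.0000)
o1: d²=212 > ρ²=21 → inactive
o2: d²=13 ≤ ρ²=21; F_rep = 17·(-3,2)/13² = (-0.3018,0.2012)
o3: d²=305 > ρ²=21 → inactive
F = F_att + ΣF_rep = (13.1982,6.2012)
p' = p + 1/8·F = (-4.3502,-1.2249)

Fx=13.1982 Fy=6.2012 x'=-4.3502 y'=-1.2249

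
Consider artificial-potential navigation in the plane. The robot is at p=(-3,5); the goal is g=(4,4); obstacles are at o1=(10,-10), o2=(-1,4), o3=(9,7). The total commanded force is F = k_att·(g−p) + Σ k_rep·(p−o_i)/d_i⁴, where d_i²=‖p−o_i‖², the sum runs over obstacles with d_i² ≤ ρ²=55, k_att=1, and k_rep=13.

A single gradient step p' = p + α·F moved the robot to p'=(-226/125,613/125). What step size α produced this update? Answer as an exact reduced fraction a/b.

F_att = 1·(g−p) = 1·(7,-1) = (7.0000,-1.0000)
o1: d²=394 > ρ²=55 → inactive
o2: d²=5 ≤ ρ²=55; F_rep = 13·(-2,1)/5² = (-1.0400,0.5200)
o3: d²=148 > ρ²=55 → inactive
F = F_att + ΣF_rep = (5.9600,-0.4800)
Δp = p'−p = (1.1920,-0.0960); α = Δx/Fx = (149/125) / (149/25) = 1/5
check: Δy/Fy = (-12/125) / (-12/25) = 1/5 ✓

α = 1/5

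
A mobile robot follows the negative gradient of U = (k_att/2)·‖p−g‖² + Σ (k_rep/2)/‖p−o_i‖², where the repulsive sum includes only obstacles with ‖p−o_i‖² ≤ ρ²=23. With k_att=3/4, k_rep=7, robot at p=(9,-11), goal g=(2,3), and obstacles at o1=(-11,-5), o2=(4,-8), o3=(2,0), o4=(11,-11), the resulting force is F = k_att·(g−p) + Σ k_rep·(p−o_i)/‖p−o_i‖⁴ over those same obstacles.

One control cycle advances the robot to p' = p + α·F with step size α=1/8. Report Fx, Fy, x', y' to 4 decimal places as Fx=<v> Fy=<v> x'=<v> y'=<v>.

F_att = 3/4·(g−p) = 3/4·(-7,14) = (-5.2500,10.5000)
o1: d²=436 > ρ²=23 → inactive
o2: d²=34 > ρ²=23 → inactive
o3: d²=170 > ρ²=23 → inactive
o4: d²=4 ≤ ρ²=23; F_rep = 7·(-2,0)/4² = (-0.8750,0.0000)
F = F_att + ΣF_rep = (-6.1250,10.5000)
p' = p + 1/8·F = (8.2344,-9.6875)

Fx=-6.1250 Fy=10.5000 x'=8.2344 y'=-9.6875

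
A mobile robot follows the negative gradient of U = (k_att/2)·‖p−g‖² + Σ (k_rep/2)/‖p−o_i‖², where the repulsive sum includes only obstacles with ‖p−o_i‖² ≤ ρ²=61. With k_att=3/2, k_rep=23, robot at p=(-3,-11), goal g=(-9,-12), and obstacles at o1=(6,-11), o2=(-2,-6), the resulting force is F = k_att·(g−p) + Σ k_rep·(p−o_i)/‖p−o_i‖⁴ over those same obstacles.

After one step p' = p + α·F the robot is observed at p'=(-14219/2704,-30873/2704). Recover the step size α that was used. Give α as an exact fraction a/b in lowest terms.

F_att = 3/2·(g−p) = 3/2·(-6,-1) = (-9.0000,-1.5000)
o1: d²=81 > ρ²=61 → inactive
o2: d²=26 ≤ ρ²=61; F_rep = 23·(-1,-5)/26² = (-0.0340,-0.1701)
F = F_att + ΣF_rep = (-9.0340,-1.6701)
Δp = p'−p = (-2.2585,-0.4175); α = Δx/Fx = (-6107/2704) / (-6107/676) = 1/4
check: Δy/Fy = (-1129/2704) / (-1129/676) = 1/4 ✓

α = 1/4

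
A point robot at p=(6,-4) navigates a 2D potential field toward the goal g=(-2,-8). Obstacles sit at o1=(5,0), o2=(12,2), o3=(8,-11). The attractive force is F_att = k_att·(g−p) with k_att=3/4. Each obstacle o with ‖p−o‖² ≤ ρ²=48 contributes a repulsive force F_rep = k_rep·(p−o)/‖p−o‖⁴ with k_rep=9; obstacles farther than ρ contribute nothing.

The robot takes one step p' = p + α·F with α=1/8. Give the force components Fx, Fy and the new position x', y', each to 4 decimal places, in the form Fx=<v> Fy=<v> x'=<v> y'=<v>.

Fx=-5.9689 Fy=-3.1246 x'=5.2539 y'=-4.3906

F_att = 3/4·(g−p) = 3/4·(-8,-4) = (-6.0000,-3.0000)
o1: d²=17 ≤ ρ²=48; F_rep = 9·(1,-4)/17² = (0.0311,-0.1246)
o2: d²=72 > ρ²=48 → inactive
o3: d²=53 > ρ²=48 → inactive
F = F_att + ΣF_rep = (-5.9689,-3.1246)
p' = p + 1/8·F = (5.2539,-4.3906)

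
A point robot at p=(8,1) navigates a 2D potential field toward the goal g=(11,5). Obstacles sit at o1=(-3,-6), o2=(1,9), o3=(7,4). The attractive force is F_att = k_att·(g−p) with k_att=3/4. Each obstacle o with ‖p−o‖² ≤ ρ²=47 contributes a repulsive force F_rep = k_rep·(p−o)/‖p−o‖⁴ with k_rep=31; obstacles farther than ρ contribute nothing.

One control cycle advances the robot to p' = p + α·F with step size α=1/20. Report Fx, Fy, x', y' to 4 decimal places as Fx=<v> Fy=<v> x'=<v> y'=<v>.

Fx=2.5600 Fy=2.0700 x'=8.1280 y'=1.1035

F_att = 3/4·(g−p) = 3/4·(3,4) = (2.2500,3.0000)
o1: d²=170 > ρ²=47 → inactive
o2: d²=113 > ρ²=47 → inactive
o3: d²=10 ≤ ρ²=47; F_rep = 31·(1,-3)/10² = (0.3100,-0.9300)
F = F_att + ΣF_rep = (2.5600,2.0700)
p' = p + 1/20·F = (8.1280,1.1035)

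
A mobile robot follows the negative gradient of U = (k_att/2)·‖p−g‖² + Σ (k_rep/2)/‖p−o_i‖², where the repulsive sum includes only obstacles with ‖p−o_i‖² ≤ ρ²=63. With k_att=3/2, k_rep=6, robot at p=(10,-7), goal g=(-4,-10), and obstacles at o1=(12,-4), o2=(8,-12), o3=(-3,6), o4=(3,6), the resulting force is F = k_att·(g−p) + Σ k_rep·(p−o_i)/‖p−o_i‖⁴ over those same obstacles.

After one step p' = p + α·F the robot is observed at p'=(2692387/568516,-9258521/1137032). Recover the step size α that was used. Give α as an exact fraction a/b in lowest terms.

α = 1/4

F_att = 3/2·(g−p) = 3/2·(-14,-3) = (-21.0000,-4.5000)
o1: d²=13 ≤ ρ²=63; F_rep = 6·(-2,-3)/13² = (-0.0710,-0.1065)
o2: d²=29 ≤ ρ²=63; F_rep = 6·(2,5)/29² = (0.0143,0.0357)
o3: d²=338 > ρ²=63 → inactive
o4: d²=218 > ρ²=63 → inactive
F = F_att + ΣF_rep = (-21.0567,-4.5708)
Δp = p'−p = (-5.2642,-1.1427); α = Δx/Fx = (-2992773/568516) / (-2992773/142129) = 1/4
check: Δy/Fy = (-1299297/1137032) / (-1299297/284258) = 1/4 ✓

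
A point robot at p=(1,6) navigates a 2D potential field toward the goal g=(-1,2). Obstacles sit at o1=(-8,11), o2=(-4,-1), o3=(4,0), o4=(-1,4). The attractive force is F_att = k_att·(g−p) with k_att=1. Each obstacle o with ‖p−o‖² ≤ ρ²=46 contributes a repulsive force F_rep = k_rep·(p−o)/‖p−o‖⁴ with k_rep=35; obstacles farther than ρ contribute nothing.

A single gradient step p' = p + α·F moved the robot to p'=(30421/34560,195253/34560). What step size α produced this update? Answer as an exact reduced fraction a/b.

α = 1/8

F_att = 1·(g−p) = 1·(-2,-4) = (-2.0000,-4.0000)
o1: d²=106 > ρ²=46 → inactive
o2: d²=74 > ρ²=46 → inactive
o3: d²=45 ≤ ρ²=46; F_rep = 35·(-3,6)/45² = (-0.0519,0.1037)
o4: d²=8 ≤ ρ²=46; F_rep = 35·(2,2)/8² = (1.0938,1.0938)
F = F_att + ΣF_rep = (-0.9581,-2.8025)
Δp = p'−p = (-0.1198,-0.3503); α = Δx/Fx = (-4139/34560) / (-4139/4320) = 1/8
check: Δy/Fy = (-12107/34560) / (-12107/4320) = 1/8 ✓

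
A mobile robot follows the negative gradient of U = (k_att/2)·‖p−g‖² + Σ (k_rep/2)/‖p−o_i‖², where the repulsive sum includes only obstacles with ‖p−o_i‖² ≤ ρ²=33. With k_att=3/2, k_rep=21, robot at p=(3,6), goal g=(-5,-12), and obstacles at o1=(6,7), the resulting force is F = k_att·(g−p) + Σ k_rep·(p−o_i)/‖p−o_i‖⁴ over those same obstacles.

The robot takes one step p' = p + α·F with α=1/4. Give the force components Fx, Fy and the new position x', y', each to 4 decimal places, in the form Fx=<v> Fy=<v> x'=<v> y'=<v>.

Fx=-12.6300 Fy=-27.2100 x'=-0.1575 y'=-0.8025

F_att = 3/2·(g−p) = 3/2·(-8,-18) = (-12.0000,-27.0000)
o1: d²=10 ≤ ρ²=33; F_rep = 21·(-3,-1)/10² = (-0.6300,-0.2100)
F = F_att + ΣF_rep = (-12.6300,-27.2100)
p' = p + 1/4·F = (-0.1575,-0.8025)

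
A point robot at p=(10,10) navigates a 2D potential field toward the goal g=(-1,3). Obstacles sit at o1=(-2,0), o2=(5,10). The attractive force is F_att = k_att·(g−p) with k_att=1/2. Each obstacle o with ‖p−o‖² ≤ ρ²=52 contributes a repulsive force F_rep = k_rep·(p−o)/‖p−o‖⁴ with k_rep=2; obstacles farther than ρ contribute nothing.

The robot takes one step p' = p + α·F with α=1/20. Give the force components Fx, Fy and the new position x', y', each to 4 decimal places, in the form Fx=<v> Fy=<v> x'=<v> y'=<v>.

Fx=-5.4840 Fy=-3.5000 x'=9.7258 y'=9.8250

F_att = 1/2·(g−p) = 1/2·(-11,-7) = (-5.5000,-3.5000)
o1: d²=244 > ρ²=52 → inactive
o2: d²=25 ≤ ρ²=52; F_rep = 2·(5,0)/25² = (0.0160,0.0000)
F = F_att + ΣF_rep = (-5.4840,-3.5000)
p' = p + 1/20·F = (9.7258,9.8250)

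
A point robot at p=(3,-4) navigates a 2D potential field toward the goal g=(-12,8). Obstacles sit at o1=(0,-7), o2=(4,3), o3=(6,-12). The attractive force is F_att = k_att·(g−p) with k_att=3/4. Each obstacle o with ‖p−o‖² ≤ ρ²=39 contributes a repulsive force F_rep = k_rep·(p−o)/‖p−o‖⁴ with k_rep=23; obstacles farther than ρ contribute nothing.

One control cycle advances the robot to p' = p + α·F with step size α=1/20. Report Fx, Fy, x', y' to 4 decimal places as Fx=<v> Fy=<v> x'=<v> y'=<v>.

Fx=-11.0370 Fy=9.2130 x'=2.4481 y'=-3.5394

F_att = 3/4·(g−p) = 3/4·(-15,12) = (-11.2500,9.0000)
o1: d²=18 ≤ ρ²=39; F_rep = 23·(3,3)/18² = (0.2130,0.2130)
o2: d²=50 > ρ²=39 → inactive
o3: d²=73 > ρ²=39 → inactive
F = F_att + ΣF_rep = (-11.0370,9.2130)
p' = p + 1/20·F = (2.4481,-3.5394)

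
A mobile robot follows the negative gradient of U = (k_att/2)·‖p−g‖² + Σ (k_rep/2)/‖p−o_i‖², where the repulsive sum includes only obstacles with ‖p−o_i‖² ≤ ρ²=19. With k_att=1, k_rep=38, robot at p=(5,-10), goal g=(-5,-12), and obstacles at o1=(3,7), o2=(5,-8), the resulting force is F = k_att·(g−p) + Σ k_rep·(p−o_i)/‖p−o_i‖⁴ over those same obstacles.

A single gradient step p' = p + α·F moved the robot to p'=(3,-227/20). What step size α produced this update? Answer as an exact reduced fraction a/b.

α = 1/5

F_att = 1·(g−p) = 1·(-10,-2) = (-10.0000,-2.0000)
o1: d²=293 > ρ²=19 → inactive
o2: d²=4 ≤ ρ²=19; F_rep = 38·(0,-2)/4² = (0.0000,-4.7500)
F = F_att + ΣF_rep = (-10.0000,-6.7500)
Δp = p'−p = (-2.0000,-1.3500); α = Δx/Fx = (-2) / (-10) = 1/5
check: Δy/Fy = (-27/20) / (-27/4) = 1/5 ✓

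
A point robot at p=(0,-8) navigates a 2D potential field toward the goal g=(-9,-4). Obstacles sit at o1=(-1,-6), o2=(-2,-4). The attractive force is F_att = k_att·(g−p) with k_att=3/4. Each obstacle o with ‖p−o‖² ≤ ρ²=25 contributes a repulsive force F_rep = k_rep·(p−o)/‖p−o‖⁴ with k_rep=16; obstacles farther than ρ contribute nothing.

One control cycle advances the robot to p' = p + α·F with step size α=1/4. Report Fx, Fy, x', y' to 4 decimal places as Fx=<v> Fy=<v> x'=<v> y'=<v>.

F_att = 3/4·(g−p) = 3/4·(-9,4) = (-6.7500,3.0000)
o1: d²=5 ≤ ρ²=25; F_rep = 16·(1,-2)/5² = (0.6400,-1.2800)
o2: d²=20 ≤ ρ²=25; F_rep = 16·(2,-4)/20² = (0.0800,-0.1600)
F = F_att + ΣF_rep = (-6.0300,1.5600)
p' = p + 1/4·F = (-1.5075,-7.6100)

Fx=-6.0300 Fy=1.5600 x'=-1.5075 y'=-7.6100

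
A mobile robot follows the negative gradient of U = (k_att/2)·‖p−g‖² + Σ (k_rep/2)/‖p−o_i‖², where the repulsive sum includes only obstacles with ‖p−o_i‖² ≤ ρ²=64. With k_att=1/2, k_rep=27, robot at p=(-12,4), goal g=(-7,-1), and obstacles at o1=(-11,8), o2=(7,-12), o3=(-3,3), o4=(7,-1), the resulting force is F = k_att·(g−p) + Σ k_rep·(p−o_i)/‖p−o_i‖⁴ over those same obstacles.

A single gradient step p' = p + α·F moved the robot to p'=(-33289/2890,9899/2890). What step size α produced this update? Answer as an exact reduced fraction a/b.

α = 1/5

F_att = 1/2·(g−p) = 1/2·(5,-5) = (2.5000,-2.5000)
o1: d²=17 ≤ ρ²=64; F_rep = 27·(-1,-4)/17² = (-0.0934,-0.3737)
o2: d²=617 > ρ²=64 → inactive
o3: d²=82 > ρ²=64 → inactive
o4: d²=386 > ρ²=64 → inactive
F = F_att + ΣF_rep = (2.4066,-2.8737)
Δp = p'−p = (0.4813,-0.5747); α = Δx/Fx = (1391/2890) / (1391/578) = 1/5
check: Δy/Fy = (-1661/2890) / (-1661/578) = 1/5 ✓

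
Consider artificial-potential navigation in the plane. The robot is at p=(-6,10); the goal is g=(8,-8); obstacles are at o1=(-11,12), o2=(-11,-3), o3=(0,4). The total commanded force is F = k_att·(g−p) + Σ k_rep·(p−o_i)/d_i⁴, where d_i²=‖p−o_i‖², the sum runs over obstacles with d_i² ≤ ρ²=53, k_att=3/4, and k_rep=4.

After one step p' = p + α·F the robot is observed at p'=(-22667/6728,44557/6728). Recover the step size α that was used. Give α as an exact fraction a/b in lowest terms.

α = 1/4

F_att = 3/4·(g−p) = 3/4·(14,-18) = (10.5000,-13.5000)
o1: d²=29 ≤ ρ²=53; F_rep = 4·(5,-2)/29² = (0.0238,-0.0095)
o2: d²=194 > ρ²=53 → inactive
o3: d²=72 > ρ²=53 → inactive
F = F_att + ΣF_rep = (10.5238,-13.5095)
Δp = p'−p = (2.6309,-3.3774); α = Δx/Fx = (17701/6728) / (17701/1682) = 1/4
check: Δy/Fy = (-22723/6728) / (-22723/1682) = 1/4 ✓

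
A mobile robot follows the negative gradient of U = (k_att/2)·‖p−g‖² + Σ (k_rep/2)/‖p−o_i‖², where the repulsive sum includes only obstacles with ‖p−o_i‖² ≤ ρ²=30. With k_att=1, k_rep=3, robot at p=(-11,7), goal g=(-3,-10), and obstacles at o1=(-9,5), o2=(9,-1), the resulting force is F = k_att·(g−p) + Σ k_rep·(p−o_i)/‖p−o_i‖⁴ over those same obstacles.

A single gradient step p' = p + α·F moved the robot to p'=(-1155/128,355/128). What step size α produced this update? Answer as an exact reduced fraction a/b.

F_att = 1·(g−p) = 1·(8,-17) = (8.0000,-17.0000)
o1: d²=8 ≤ ρ²=30; F_rep = 3·(-2,2)/8² = (-0.0938,0.0938)
o2: d²=464 > ρ²=30 → inactive
F = F_att + ΣF_rep = (7.9062,-16.9062)
Δp = p'−p = (1.9766,-4.2266); α = Δx/Fx = (253/128) / (253/32) = 1/4
check: Δy/Fy = (-541/128) / (-541/32) = 1/4 ✓

α = 1/4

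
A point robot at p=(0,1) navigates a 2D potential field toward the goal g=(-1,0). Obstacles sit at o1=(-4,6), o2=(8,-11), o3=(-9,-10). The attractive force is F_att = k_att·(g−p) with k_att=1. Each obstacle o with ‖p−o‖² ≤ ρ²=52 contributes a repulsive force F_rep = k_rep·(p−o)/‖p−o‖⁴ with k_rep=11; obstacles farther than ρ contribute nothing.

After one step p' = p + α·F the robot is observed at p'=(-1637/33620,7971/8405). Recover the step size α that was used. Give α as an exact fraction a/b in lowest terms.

α = 1/20

F_att = 1·(g−p) = 1·(-1,-1) = (-1.0000,-1.0000)
o1: d²=41 ≤ ρ²=52; F_rep = 11·(4,-5)/41² = (0.0262,-0.0327)
o2: d²=208 > ρ²=52 → inactive
o3: d²=202 > ρ²=52 → inactive
F = F_att + ΣF_rep = (-0.9738,-1.0327)
Δp = p'−p = (-0.0487,-0.0516); α = Δx/Fx = (-1637/33620) / (-1637/1681) = 1/20
check: Δy/Fy = (-434/8405) / (-1736/1681) = 1/20 ✓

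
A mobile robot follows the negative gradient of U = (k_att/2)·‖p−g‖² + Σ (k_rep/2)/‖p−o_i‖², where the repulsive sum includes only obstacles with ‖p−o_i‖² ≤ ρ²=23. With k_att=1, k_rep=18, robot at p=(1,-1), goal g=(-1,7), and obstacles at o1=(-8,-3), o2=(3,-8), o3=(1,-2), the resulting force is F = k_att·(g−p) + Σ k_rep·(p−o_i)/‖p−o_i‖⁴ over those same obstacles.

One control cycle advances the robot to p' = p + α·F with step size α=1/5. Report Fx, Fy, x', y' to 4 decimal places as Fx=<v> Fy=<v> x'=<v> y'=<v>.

F_att = 1·(g−p) = 1·(-2,8) = (-2.0000,8.0000)
o1: d²=85 > ρ²=23 → inactive
o2: d²=53 > ρ²=23 → inactive
o3: d²=1 ≤ ρ²=23; F_rep = 18·(0,1)/1² = (0.0000,18.0000)
F = F_att + ΣF_rep = (-2.0000,26.0000)
p' = p + 1/5·F = (0.6000,4.2000)

Fx=-2.0000 Fy=26.0000 x'=0.6000 y'=4.2000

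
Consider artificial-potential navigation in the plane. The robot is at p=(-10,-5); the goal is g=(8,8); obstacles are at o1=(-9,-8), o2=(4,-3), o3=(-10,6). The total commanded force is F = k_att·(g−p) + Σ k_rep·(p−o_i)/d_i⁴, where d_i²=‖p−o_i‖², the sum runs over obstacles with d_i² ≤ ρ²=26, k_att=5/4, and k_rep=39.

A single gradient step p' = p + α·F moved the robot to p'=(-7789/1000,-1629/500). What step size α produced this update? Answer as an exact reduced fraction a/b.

F_att = 5/4·(g−p) = 5/4·(18,13) = (22.5000,16.2500)
o1: d²=10 ≤ ρ²=26; F_rep = 39·(-1,3)/10² = (-0.3900,1.1700)
o2: d²=200 > ρ²=26 → inactive
o3: d²=121 > ρ²=26 → inactive
F = F_att + ΣF_rep = (22.1100,17.4200)
Δp = p'−p = (2.2110,1.7420); α = Δx/Fx = (2211/1000) / (2211/100) = 1/10
check: Δy/Fy = (871/500) / (871/50) = 1/10 ✓

α = 1/10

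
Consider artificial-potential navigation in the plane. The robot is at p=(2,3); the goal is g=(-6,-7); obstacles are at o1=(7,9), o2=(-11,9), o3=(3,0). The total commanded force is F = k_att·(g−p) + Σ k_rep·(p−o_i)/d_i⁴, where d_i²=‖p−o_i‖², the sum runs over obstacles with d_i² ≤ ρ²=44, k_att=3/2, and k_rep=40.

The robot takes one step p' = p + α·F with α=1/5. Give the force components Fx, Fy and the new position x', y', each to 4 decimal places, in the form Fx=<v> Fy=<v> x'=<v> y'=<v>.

F_att = 3/2·(g−p) = 3/2·(-8,-10) = (-12.0000,-15.0000)
o1: d²=61 > ρ²=44 → inactive
o2: d²=205 > ρ²=44 → inactive
o3: d²=10 ≤ ρ²=44; F_rep = 40·(-1,3)/10² = (-0.4000,1.2000)
F = F_att + ΣF_rep = (-12.4000,-13.8000)
p' = p + 1/5·F = (-0.4800,0.2400)

Fx=-12.4000 Fy=-13.8000 x'=-0.4800 y'=0.2400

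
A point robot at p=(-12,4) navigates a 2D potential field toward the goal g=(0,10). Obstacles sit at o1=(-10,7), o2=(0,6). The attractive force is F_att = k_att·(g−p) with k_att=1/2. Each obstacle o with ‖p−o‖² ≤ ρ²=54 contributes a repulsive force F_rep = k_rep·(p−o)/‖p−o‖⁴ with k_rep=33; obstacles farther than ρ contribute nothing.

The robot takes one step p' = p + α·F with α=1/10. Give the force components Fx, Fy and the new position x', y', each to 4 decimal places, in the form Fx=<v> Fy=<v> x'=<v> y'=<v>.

Fx=5.6095 Fy=2.4142 x'=-11.4391 y'=4.2414

F_att = 1/2·(g−p) = 1/2·(12,6) = (6.0000,3.0000)
o1: d²=13 ≤ ρ²=54; F_rep = 33·(-2,-3)/13² = (-0.3905,-0.5858)
o2: d²=148 > ρ²=54 → inactive
F = F_att + ΣF_rep = (5.6095,2.4142)
p' = p + 1/10·F = (-11.4391,4.2414)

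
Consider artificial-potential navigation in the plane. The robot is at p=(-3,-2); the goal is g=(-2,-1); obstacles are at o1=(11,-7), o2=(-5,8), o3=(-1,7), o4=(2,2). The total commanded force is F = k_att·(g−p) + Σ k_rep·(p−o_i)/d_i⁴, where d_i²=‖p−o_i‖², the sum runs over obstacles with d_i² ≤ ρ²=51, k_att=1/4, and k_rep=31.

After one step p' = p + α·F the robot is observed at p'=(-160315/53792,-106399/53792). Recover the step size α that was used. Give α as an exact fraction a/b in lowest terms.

F_att = 1/4·(g−p) = 1/4·(1,1) = (0.2500,0.2500)
o1: d²=221 > ρ²=51 → inactive
o2: d²=104 > ρ²=51 → inactive
o3: d²=85 > ρ²=51 → inactive
o4: d²=41 ≤ ρ²=51; F_rep = 31·(-5,-4)/41² = (-0.0922,-0.0738)
F = F_att + ΣF_rep = (0.1578,0.1762)
Δp = p'−p = (0.0197,0.0220); α = Δx/Fx = (1061/53792) / (1061/6724) = 1/8
check: Δy/Fy = (1185/53792) / (1185/6724) = 1/8 ✓

α = 1/8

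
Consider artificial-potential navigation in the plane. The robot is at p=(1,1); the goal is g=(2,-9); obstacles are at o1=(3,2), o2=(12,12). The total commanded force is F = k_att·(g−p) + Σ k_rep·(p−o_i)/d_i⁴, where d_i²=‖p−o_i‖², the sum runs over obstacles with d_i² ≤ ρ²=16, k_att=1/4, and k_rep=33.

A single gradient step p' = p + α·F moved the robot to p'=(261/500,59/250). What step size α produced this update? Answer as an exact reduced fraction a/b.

α = 1/5

F_att = 1/4·(g−p) = 1/4·(1,-10) = (0.2500,-2.5000)
o1: d²=5 ≤ ρ²=16; F_rep = 33·(-2,-1)/5² = (-2.6400,-1.3200)
o2: d²=242 > ρ²=16 → inactive
F = F_att + ΣF_rep = (-2.3900,-3.8200)
Δp = p'−p = (-0.4780,-0.7640); α = Δx/Fx = (-239/500) / (-239/100) = 1/5
check: Δy/Fy = (-191/250) / (-191/50) = 1/5 ✓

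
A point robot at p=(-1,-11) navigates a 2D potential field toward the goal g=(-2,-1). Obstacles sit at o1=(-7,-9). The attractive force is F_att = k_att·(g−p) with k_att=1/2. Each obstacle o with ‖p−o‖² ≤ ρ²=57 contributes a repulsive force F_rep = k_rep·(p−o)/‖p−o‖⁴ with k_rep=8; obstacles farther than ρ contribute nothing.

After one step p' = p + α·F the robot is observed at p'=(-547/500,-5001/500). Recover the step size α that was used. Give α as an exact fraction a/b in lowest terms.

F_att = 1/2·(g−p) = 1/2·(-1,10) = (-0.5000,5.0000)
o1: d²=40 ≤ ρ²=57; F_rep = 8·(6,-2)/40² = (0.0300,-0.0100)
F = F_att + ΣF_rep = (-0.4700,4.9900)
Δp = p'−p = (-0.0940,0.9980); α = Δx/Fx = (-47/500) / (-47/100) = 1/5
check: Δy/Fy = (499/500) / (499/100) = 1/5 ✓

α = 1/5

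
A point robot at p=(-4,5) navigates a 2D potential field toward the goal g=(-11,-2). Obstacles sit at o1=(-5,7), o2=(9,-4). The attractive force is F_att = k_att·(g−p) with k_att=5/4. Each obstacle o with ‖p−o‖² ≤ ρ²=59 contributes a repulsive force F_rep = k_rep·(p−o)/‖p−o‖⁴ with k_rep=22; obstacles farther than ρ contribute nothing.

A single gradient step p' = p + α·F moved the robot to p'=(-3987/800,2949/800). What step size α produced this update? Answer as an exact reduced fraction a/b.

F_att = 5/4·(g−p) = 5/4·(-7,-7) = (-8.7500,-8.7500)
o1: d²=5 ≤ ρ²=59; F_rep = 22·(1,-2)/5² = (0.8800,-1.7600)
o2: d²=250 > ρ²=59 → inactive
F = F_att + ΣF_rep = (-7.8700,-10.5100)
Δp = p'−p = (-0.9838,-1.3137); α = Δx/Fx = (-787/800) / (-787/100) = 1/8
check: Δy/Fy = (-1051/800) / (-1051/100) = 1/8 ✓

α = 1/8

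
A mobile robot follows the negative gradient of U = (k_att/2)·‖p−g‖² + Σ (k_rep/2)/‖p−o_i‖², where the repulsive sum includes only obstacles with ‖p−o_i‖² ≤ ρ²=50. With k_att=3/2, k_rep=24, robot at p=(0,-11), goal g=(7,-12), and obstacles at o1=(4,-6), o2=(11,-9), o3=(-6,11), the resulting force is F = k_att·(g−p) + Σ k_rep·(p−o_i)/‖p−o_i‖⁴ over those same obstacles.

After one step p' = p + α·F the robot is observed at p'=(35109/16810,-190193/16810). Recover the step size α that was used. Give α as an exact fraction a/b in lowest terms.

F_att = 3/2·(g−p) = 3/2·(7,-1) = (10.5000,-1.5000)
o1: d²=41 ≤ ρ²=50; F_rep = 24·(-4,-5)/41² = (-0.0571,-0.0714)
o2: d²=125 > ρ²=50 → inactive
o3: d²=520 > ρ²=50 → inactive
F = F_att + ΣF_rep = (10.4429,-1.5714)
Δp = p'−p = (2.0886,-0.3143); α = Δx/Fx = (35109/16810) / (35109/3362) = 1/5
check: Δy/Fy = (-5283/16810) / (-5283/3362) = 1/5 ✓

α = 1/5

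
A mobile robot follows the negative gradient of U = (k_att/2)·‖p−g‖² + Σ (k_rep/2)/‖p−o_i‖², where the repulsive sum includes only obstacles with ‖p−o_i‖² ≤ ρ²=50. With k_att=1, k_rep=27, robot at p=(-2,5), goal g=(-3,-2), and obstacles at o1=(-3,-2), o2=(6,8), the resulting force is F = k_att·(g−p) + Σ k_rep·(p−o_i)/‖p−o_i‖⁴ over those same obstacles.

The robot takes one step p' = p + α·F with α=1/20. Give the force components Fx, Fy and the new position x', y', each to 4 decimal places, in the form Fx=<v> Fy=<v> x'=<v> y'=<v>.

F_att = 1·(g−p) = 1·(-1,-7) = (-1.0000,-7.0000)
o1: d²=50 ≤ ρ²=50; F_rep = 27·(1,7)/50² = (0.0108,0.0756)
o2: d²=73 > ρ²=50 → inactive
F = F_att + ΣF_rep = (-0.9892,-6.9244)
p' = p + 1/20·F = (-2.0495,4.6538)

Fx=-0.9892 Fy=-6.9244 x'=-2.0495 y'=4.6538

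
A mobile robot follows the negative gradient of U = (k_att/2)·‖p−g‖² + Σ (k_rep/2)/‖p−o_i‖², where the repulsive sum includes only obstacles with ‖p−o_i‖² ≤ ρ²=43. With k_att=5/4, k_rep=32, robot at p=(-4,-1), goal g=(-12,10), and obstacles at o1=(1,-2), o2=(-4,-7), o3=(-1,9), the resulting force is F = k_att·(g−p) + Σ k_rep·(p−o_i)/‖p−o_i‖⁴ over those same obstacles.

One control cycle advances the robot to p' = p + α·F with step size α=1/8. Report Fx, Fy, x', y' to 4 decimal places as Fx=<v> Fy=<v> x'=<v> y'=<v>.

Fx=-10.2367 Fy=13.9455 x'=-5.2796 y'=0.7432

F_att = 5/4·(g−p) = 5/4·(-8,11) = (-10.0000,13.7500)
o1: d²=26 ≤ ρ²=43; F_rep = 32·(-5,1)/26² = (-0.2367,0.0473)
o2: d²=36 ≤ ρ²=43; F_rep = 32·(0,6)/36² = (0.0000,0.1481)
o3: d²=109 > ρ²=43 → inactive
F = F_att + ΣF_rep = (-10.2367,13.9455)
p' = p + 1/8·F = (-5.2796,0.7432)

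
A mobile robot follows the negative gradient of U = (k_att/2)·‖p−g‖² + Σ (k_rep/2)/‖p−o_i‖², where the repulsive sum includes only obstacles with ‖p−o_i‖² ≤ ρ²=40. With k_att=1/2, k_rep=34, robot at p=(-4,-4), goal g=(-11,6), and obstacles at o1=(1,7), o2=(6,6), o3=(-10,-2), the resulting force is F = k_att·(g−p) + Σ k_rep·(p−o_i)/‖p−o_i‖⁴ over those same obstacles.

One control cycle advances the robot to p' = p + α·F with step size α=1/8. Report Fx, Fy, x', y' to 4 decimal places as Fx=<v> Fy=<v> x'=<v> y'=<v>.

F_att = 1/2·(g−p) = 1/2·(-7,10) = (-3.5000,5.0000)
o1: d²=146 > ρ²=40 → inactive
o2: d²=200 > ρ²=40 → inactive
o3: d²=40 ≤ ρ²=40; F_rep = 34·(6,-2)/40² = (0.1275,-0.0425)
F = F_att + ΣF_rep = (-3.3725,4.9575)
p' = p + 1/8·F = (-4.4216,-3.3803)

Fx=-3.3725 Fy=4.9575 x'=-4.4216 y'=-3.3803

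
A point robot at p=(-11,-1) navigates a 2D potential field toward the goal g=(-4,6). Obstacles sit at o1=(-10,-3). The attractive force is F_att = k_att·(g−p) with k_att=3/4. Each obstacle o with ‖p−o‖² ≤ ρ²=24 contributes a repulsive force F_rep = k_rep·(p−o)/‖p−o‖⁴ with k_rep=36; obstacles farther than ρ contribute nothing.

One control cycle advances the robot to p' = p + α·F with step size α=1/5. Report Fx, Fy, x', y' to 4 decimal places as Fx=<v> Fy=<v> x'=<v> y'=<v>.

F_att = 3/4·(g−p) = 3/4·(7,7) = (5.2500,5.2500)
o1: d²=5 ≤ ρ²=24; F_rep = 36·(-1,2)/5² = (-1.4400,2.8800)
F = F_att + ΣF_rep = (3.8100,8.1300)
p' = p + 1/5·F = (-10.2380,0.6260)

Fx=3.8100 Fy=8.1300 x'=-10.2380 y'=0.6260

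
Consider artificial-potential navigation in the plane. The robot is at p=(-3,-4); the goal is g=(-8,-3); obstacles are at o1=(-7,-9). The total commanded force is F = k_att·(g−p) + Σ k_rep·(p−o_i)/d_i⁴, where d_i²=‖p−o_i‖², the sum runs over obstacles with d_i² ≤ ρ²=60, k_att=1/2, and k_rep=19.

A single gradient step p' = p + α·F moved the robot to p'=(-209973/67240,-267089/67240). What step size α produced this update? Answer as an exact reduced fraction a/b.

α = 1/20

F_att = 1/2·(g−p) = 1/2·(-5,1) = (-2.5000,0.5000)
o1: d²=41 ≤ ρ²=60; F_rep = 19·(4,5)/41² = (0.0452,0.0565)
F = F_att + ΣF_rep = (-2.4548,0.5565)
Δp = p'−p = (-0.1227,0.0278); α = Δx/Fx = (-8253/67240) / (-8253/3362) = 1/20
check: Δy/Fy = (1871/67240) / (1871/3362) = 1/20 ✓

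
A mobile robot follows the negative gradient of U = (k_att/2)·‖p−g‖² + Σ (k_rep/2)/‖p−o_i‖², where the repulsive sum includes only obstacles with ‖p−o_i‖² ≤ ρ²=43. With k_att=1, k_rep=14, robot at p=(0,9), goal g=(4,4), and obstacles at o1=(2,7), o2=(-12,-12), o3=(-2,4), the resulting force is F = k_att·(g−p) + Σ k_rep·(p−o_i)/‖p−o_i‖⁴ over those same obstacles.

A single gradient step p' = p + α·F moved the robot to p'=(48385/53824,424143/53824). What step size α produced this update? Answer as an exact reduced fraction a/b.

α = 1/4

F_att = 1·(g−p) = 1·(4,-5) = (4.0000,-5.0000)
o1: d²=8 ≤ ρ²=43; F_rep = 14·(-2,2)/8² = (-0.4375,0.4375)
o2: d²=585 > ρ²=43 → inactive
o3: d²=29 ≤ ρ²=43; F_rep = 14·(2,5)/29² = (0.0333,0.0832)
F = F_att + ΣF_rep = (3.5958,-4.4793)
Δp = p'−p = (0.8989,-1.1198); α = Δx/Fx = (48385/53824) / (48385/13456) = 1/4
check: Δy/Fy = (-60273/53824) / (-60273/13456) = 1/4 ✓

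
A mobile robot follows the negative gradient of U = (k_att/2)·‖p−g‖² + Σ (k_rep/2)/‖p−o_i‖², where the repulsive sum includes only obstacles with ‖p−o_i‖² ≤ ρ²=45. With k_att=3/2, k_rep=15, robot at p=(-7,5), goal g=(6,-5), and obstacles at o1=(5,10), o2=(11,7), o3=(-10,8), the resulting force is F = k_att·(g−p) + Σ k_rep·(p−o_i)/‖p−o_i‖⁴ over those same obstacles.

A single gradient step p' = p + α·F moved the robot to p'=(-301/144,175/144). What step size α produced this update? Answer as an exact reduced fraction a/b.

F_att = 3/2·(g−p) = 3/2·(13,-10) = (19.5000,-15.0000)
o1: d²=169 > ρ²=45 → inactive
o2: d²=328 > ρ²=45 → inactive
o3: d²=18 ≤ ρ²=45; F_rep = 15·(3,-3)/18² = (0.1389,-0.1389)
F = F_att + ΣF_rep = (19.6389,-15.1389)
Δp = p'−p = (4.9097,-3.7847); α = Δx/Fx = (707/144) / (707/36) = 1/4
check: Δy/Fy = (-545/144) / (-545/36) = 1/4 ✓

α = 1/4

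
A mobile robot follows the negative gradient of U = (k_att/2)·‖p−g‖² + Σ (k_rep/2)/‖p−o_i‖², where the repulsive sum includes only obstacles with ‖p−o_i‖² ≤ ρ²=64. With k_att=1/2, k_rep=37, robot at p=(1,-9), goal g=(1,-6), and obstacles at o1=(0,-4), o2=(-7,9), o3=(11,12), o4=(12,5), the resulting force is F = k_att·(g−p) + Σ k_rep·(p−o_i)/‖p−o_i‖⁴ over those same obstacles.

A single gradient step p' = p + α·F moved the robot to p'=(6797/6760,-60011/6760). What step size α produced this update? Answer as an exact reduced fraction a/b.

α = 1/10

F_att = 1/2·(g−p) = 1/2·(0,3) = (0.0000,1.5000)
o1: d²=26 ≤ ρ²=64; F_rep = 37·(1,-5)/26² = (0.0547,-0.2737)
o2: d²=388 > ρ²=64 → inactive
o3: d²=541 > ρ²=64 → inactive
o4: d²=317 > ρ²=64 → inactive
F = F_att + ΣF_rep = (0.0547,1.2263)
Δp = p'−p = (0.0055,0.1226); α = Δx/Fx = (37/6760) / (37/676) = 1/10
check: Δy/Fy = (829/6760) / (829/676) = 1/10 ✓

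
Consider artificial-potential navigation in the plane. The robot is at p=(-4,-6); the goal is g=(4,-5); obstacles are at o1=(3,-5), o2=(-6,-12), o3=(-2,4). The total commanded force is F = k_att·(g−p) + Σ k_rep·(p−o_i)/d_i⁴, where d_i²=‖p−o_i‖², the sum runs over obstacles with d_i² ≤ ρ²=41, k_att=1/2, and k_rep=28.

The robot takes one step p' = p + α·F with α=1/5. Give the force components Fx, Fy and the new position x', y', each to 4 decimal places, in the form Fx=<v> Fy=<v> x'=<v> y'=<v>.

Fx=4.0350 Fy=0.6050 x'=-3.1930 y'=-5.8790

F_att = 1/2·(g−p) = 1/2·(8,1) = (4.0000,0.5000)
o1: d²=50 > ρ²=41 → inactive
o2: d²=40 ≤ ρ²=41; F_rep = 28·(2,6)/40² = (0.0350,0.1050)
o3: d²=104 > ρ²=41 → inactive
F = F_att + ΣF_rep = (4.0350,0.6050)
p' = p + 1/5·F = (-3.1930,-5.8790)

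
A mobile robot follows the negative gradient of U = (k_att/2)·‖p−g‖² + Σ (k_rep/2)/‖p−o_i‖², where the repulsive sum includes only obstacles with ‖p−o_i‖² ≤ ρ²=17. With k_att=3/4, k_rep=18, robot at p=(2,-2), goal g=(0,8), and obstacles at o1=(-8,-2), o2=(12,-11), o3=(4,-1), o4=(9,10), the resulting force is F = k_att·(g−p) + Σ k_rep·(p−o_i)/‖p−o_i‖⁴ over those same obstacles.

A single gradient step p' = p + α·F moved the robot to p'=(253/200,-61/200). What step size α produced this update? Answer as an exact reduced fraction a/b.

F_att = 3/4·(g−p) = 3/4·(-2,10) = (-1.5000,7.5000)
o1: d²=100 > ρ²=17 → inactive
o2: d²=181 > ρ²=17 → inactive
o3: d²=5 ≤ ρ²=17; F_rep = 18·(-2,-1)/5² = (-1.4400,-0.7200)
o4: d²=193 > ρ²=17 → inactive
F = F_att + ΣF_rep = (-2.9400,6.7800)
Δp = p'−p = (-0.7350,1.6950); α = Δx/Fx = (-147/200) / (-147/50) = 1/4
check: Δy/Fy = (339/200) / (339/50) = 1/4 ✓

α = 1/4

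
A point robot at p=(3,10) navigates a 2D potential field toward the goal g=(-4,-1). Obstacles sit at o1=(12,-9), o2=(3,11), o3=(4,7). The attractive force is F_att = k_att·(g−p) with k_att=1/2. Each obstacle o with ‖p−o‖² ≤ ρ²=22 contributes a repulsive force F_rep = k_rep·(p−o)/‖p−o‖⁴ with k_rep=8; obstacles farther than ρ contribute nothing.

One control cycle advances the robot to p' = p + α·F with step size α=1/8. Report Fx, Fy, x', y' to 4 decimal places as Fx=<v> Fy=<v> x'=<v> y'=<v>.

Fx=-3.5800 Fy=-13.2600 x'=2.5525 y'=8.3425

F_att = 1/2·(g−p) = 1/2·(-7,-11) = (-3.5000,-5.5000)
o1: d²=442 > ρ²=22 → inactive
o2: d²=1 ≤ ρ²=22; F_rep = 8·(0,-1)/1² = (0.0000,-8.0000)
o3: d²=10 ≤ ρ²=22; F_rep = 8·(-1,3)/10² = (-0.0800,0.2400)
F = F_att + ΣF_rep = (-3.5800,-13.2600)
p' = p + 1/8·F = (2.5525,8.3425)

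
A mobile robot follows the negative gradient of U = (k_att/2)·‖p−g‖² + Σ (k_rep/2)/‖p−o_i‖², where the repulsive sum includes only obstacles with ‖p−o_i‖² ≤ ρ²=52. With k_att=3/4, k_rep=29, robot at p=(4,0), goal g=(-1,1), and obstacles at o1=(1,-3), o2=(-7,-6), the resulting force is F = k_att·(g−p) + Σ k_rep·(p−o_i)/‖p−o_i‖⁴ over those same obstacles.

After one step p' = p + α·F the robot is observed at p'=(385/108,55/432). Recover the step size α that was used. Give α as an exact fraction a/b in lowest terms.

F_att = 3/4·(g−p) = 3/4·(-5,1) = (-3.7500,0.7500)
o1: d²=18 ≤ ρ²=52; F_rep = 29·(3,3)/18² = (0.2685,0.2685)
o2: d²=157 > ρ²=52 → inactive
F = F_att + ΣF_rep = (-3.4815,1.0185)
Δp = p'−p = (-0.4352,0.1273); α = Δx/Fx = (-47/108) / (-94/27) = 1/8
check: Δy/Fy = (55/432) / (55/54) = 1/8 ✓

α = 1/8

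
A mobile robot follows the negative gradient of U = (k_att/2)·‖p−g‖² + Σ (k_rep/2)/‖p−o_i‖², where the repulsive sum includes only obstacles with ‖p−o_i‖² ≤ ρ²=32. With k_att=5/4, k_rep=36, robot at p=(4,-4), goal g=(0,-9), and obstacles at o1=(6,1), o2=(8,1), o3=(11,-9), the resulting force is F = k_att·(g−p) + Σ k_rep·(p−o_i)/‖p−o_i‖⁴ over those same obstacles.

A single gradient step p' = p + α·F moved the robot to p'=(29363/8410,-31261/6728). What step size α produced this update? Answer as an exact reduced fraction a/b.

α = 1/10

F_att = 5/4·(g−p) = 5/4·(-4,-5) = (-5.0000,-6.2500)
o1: d²=29 ≤ ρ²=32; F_rep = 36·(-2,-5)/29² = (-0.0856,-0.2140)
o2: d²=41 > ρ²=32 → inactive
o3: d²=74 > ρ²=32 → inactive
F = F_att + ΣF_rep = (-5.0856,-6.4640)
Δp = p'−p = (-0.5086,-0.6464); α = Δx/Fx = (-4277/8410) / (-4277/841) = 1/10
check: Δy/Fy = (-4349/6728) / (-21745/3364) = 1/10 ✓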